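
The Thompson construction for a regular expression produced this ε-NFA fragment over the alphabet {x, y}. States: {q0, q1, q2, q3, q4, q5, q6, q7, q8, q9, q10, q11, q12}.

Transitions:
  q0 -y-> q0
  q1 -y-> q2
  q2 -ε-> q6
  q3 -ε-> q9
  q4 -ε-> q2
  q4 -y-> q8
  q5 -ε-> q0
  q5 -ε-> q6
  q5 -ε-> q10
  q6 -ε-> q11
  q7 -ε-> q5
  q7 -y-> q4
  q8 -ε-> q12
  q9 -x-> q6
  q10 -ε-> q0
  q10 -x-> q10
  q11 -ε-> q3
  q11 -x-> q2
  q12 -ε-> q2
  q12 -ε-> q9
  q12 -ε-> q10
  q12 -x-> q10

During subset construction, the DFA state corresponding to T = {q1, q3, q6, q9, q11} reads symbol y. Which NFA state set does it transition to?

q1 on y → {q2}.
No y-transition from q3, q6, q9, q11.
Union after reading y: {q2}.
Now take the ε-closure:
From q2 via ε: add q6.
From q6 via ε: add q11.
From q11 via ε: add q3.
From q3 via ε: add q9.
No new states can be added; the closed set is {q2, q3, q6, q9, q11}.

{q2, q3, q6, q9, q11}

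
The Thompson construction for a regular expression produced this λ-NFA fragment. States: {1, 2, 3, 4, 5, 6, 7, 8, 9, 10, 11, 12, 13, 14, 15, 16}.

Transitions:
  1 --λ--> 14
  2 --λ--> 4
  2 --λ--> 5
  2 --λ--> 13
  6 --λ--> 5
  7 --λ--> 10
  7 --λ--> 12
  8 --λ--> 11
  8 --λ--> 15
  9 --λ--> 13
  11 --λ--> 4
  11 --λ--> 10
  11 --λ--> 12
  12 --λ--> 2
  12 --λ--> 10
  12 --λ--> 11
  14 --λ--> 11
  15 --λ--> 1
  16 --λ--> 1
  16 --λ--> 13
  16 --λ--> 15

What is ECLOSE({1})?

Start with {1}.
From 1 via λ: add 14.
From 14 via λ: add 11.
From 11 via λ: add 4, 10, 12.
From 12 via λ: add 2.
From 2 via λ: add 5, 13.
No new states can be added; the closed set is {1, 2, 4, 5, 10, 11, 12, 13, 14}.

{1, 2, 4, 5, 10, 11, 12, 13, 14}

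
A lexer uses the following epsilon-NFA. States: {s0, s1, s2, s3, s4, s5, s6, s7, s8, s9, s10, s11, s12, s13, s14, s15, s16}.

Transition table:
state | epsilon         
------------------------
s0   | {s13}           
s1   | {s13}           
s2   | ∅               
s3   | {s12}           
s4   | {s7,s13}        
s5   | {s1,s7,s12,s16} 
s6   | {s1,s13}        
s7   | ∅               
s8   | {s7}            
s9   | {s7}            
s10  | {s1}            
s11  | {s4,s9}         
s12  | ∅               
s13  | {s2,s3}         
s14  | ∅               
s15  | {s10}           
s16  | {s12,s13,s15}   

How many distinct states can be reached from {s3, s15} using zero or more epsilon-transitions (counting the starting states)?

Start with {s3, s15}.
From s3 via epsilon: add s12.
From s15 via epsilon: add s10.
From s10 via epsilon: add s1.
From s1 via epsilon: add s13.
From s13 via epsilon: add s2.
epsilon-closure = {s1, s2, s3, s10, s12, s13, s15}, which has 7 states.

7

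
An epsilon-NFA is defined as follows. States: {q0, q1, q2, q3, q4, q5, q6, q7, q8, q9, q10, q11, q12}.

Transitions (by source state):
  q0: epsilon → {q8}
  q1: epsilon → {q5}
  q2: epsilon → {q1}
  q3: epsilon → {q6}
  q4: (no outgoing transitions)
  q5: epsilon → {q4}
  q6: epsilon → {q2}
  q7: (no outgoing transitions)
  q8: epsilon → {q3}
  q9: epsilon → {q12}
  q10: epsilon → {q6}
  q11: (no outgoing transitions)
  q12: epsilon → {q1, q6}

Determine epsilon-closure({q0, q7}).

{q0, q1, q2, q3, q4, q5, q6, q7, q8}

Start with {q0, q7}.
From q0 via epsilon: add q8.
From q8 via epsilon: add q3.
From q3 via epsilon: add q6.
From q6 via epsilon: add q2.
From q2 via epsilon: add q1.
From q1 via epsilon: add q5.
From q5 via epsilon: add q4.
No new states can be added; the closed set is {q0, q1, q2, q3, q4, q5, q6, q7, q8}.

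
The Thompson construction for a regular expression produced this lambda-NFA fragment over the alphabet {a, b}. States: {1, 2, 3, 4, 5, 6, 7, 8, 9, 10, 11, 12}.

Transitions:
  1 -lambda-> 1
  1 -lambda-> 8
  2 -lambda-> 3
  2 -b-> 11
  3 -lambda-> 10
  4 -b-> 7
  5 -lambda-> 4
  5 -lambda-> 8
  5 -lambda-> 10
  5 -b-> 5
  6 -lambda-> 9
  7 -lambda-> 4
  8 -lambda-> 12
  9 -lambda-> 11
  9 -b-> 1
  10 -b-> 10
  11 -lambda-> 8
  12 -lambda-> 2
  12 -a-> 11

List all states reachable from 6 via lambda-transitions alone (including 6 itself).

{2, 3, 6, 8, 9, 10, 11, 12}

Start with {6}.
From 6 via lambda: add 9.
From 9 via lambda: add 11.
From 11 via lambda: add 8.
From 8 via lambda: add 12.
From 12 via lambda: add 2.
From 2 via lambda: add 3.
From 3 via lambda: add 10.
No new states can be added; the closed set is {2, 3, 6, 8, 9, 10, 11, 12}.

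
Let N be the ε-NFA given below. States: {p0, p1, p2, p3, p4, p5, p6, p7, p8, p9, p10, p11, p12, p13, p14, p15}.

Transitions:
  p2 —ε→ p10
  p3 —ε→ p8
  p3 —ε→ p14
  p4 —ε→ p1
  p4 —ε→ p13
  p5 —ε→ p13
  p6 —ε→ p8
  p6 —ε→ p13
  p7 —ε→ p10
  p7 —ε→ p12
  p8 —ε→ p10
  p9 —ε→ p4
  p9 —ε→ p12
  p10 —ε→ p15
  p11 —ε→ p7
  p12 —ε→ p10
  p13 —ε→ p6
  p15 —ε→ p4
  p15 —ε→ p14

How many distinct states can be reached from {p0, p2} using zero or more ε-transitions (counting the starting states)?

Start with {p0, p2}.
From p2 via ε: add p10.
From p10 via ε: add p15.
From p15 via ε: add p4, p14.
From p4 via ε: add p1, p13.
From p13 via ε: add p6.
From p6 via ε: add p8.
ε-closure = {p0, p1, p2, p4, p6, p8, p10, p13, p14, p15}, which has 10 states.

10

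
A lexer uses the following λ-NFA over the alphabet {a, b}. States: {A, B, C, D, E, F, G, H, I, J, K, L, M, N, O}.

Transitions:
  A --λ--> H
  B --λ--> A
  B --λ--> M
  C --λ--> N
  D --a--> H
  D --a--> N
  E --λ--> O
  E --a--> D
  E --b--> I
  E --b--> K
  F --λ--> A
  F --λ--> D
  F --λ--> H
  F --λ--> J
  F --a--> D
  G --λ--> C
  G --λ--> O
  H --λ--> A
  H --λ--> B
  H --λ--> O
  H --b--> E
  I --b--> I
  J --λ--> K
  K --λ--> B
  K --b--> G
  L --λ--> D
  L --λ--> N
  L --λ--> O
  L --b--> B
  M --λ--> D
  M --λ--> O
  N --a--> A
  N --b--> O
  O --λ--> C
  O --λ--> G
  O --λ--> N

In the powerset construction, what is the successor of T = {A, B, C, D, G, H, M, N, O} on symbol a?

{A, B, C, D, G, H, M, N, O}

D on a → {H, N}.
N on a → {A}.
No a-transition from A, B, C, G, H, M, O.
Union after reading a: {A, H, N}.
Now take the λ-closure:
From H via λ: add B, O.
From B via λ: add M.
From O via λ: add C, G.
From M via λ: add D.
No new states can be added; the closed set is {A, B, C, D, G, H, M, N, O}.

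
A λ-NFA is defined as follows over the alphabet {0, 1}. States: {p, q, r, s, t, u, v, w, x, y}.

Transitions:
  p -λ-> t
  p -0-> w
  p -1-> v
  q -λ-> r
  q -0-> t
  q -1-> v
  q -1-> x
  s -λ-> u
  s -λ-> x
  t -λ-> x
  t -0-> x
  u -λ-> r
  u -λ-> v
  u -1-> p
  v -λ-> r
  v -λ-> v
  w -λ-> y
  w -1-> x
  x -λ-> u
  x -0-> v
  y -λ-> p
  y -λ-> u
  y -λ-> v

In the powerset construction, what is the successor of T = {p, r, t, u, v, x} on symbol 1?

{p, r, t, u, v, x}

p on 1 → {v}.
u on 1 → {p}.
No 1-transition from r, t, v, x.
Union after reading 1: {p, v}.
Now take the λ-closure:
From p via λ: add t.
From v via λ: add r.
From t via λ: add x.
From x via λ: add u.
No new states can be added; the closed set is {p, r, t, u, v, x}.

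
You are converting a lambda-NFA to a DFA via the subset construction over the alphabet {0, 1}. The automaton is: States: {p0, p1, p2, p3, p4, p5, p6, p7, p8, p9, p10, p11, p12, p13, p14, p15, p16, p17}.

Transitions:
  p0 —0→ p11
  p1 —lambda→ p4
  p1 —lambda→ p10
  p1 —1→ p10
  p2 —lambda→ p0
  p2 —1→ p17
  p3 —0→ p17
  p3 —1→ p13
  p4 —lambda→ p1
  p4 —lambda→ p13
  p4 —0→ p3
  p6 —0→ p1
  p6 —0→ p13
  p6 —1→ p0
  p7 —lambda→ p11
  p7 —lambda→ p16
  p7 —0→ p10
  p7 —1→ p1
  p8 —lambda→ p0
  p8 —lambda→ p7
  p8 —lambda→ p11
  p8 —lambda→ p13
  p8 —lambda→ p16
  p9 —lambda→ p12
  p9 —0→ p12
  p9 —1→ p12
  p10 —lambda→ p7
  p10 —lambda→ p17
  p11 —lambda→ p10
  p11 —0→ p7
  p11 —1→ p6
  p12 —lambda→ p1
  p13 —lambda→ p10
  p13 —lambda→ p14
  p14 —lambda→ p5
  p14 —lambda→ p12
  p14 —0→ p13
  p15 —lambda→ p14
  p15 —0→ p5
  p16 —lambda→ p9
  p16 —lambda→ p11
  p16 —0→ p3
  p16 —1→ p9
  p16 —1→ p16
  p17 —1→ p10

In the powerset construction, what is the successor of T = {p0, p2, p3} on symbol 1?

p2 on 1 → {p17}.
p3 on 1 → {p13}.
No 1-transition from p0.
Union after reading 1: {p13, p17}.
Now take the lambda-closure:
From p13 via lambda: add p10, p14.
From p10 via lambda: add p7.
From p14 via lambda: add p5, p12.
From p7 via lambda: add p11, p16.
From p12 via lambda: add p1.
From p1 via lambda: add p4.
From p16 via lambda: add p9.
No new states can be added; the closed set is {p1, p4, p5, p7, p9, p10, p11, p12, p13, p14, p16, p17}.

{p1, p4, p5, p7, p9, p10, p11, p12, p13, p14, p16, p17}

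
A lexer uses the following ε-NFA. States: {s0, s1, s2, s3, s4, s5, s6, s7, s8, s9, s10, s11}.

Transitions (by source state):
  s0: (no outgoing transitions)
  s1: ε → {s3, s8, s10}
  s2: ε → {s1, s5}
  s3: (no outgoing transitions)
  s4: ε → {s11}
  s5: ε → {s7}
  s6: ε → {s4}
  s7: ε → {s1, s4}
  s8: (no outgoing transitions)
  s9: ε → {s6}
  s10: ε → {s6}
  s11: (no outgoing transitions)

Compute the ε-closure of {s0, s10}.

{s0, s4, s6, s10, s11}

Start with {s0, s10}.
From s10 via ε: add s6.
From s6 via ε: add s4.
From s4 via ε: add s11.
No new states can be added; the closed set is {s0, s4, s6, s10, s11}.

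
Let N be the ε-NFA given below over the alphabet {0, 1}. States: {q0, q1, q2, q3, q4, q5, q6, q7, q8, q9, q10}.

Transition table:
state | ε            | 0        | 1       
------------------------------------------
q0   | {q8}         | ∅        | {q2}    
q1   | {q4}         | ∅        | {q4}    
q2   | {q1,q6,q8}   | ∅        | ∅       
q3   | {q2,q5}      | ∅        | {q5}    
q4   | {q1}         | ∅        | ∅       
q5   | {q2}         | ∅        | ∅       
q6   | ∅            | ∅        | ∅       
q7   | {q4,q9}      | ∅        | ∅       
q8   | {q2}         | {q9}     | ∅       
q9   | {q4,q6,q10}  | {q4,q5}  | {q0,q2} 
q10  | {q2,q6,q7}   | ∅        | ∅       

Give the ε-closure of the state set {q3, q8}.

{q1, q2, q3, q4, q5, q6, q8}

Start with {q3, q8}.
From q3 via ε: add q2, q5.
From q2 via ε: add q1, q6.
From q1 via ε: add q4.
No new states can be added; the closed set is {q1, q2, q3, q4, q5, q6, q8}.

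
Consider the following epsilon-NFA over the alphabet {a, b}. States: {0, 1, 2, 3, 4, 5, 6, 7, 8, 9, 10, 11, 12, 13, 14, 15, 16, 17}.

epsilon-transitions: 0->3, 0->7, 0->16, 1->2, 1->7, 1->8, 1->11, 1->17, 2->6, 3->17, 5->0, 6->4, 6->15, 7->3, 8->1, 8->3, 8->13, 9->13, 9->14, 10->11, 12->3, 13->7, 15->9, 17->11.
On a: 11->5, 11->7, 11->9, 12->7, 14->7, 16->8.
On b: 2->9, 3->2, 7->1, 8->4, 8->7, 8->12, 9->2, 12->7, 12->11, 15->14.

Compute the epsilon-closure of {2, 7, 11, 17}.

{2, 3, 4, 6, 7, 9, 11, 13, 14, 15, 17}

Start with {2, 7, 11, 17}.
From 2 via epsilon: add 6.
From 7 via epsilon: add 3.
From 6 via epsilon: add 4, 15.
From 15 via epsilon: add 9.
From 9 via epsilon: add 13, 14.
No new states can be added; the closed set is {2, 3, 4, 6, 7, 9, 11, 13, 14, 15, 17}.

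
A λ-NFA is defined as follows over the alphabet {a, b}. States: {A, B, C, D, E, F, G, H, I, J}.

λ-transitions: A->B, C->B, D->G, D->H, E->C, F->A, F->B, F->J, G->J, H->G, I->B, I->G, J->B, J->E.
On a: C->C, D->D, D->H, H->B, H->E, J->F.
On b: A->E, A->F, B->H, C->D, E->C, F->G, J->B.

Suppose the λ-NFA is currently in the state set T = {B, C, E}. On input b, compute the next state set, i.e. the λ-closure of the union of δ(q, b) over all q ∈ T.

{B, C, D, E, G, H, J}

B on b → {H}.
C on b → {D}.
E on b → {C}.
Union after reading b: {C, D, H}.
Now take the λ-closure:
From C via λ: add B.
From D via λ: add G.
From G via λ: add J.
From J via λ: add E.
No new states can be added; the closed set is {B, C, D, E, G, H, J}.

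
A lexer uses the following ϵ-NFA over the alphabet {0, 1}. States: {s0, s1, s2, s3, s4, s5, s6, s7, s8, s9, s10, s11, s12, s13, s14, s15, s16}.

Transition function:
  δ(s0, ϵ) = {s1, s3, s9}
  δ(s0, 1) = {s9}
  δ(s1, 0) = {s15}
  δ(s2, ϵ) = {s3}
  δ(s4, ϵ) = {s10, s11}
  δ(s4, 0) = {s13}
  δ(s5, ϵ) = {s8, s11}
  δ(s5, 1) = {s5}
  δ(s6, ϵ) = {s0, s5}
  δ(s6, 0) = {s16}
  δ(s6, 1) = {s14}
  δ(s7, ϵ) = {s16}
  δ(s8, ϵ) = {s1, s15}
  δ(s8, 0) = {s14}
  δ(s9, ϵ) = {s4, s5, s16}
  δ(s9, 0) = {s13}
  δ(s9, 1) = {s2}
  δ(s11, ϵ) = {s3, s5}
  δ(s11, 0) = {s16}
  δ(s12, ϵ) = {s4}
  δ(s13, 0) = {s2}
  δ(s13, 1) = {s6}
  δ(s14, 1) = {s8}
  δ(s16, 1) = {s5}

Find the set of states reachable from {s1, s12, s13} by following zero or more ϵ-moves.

Start with {s1, s12, s13}.
From s12 via ϵ: add s4.
From s4 via ϵ: add s10, s11.
From s11 via ϵ: add s3, s5.
From s5 via ϵ: add s8.
From s8 via ϵ: add s15.
No new states can be added; the closed set is {s1, s3, s4, s5, s8, s10, s11, s12, s13, s15}.

{s1, s3, s4, s5, s8, s10, s11, s12, s13, s15}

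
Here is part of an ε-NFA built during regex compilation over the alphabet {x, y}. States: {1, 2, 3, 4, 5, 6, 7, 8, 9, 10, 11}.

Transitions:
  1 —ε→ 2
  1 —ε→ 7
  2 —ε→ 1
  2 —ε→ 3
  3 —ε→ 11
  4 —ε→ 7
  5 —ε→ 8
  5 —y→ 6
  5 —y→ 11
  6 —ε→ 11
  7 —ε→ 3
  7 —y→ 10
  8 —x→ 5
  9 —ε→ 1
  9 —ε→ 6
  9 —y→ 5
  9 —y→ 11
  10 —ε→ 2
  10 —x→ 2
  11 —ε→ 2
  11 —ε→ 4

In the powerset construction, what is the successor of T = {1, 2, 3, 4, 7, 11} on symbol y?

7 on y → {10}.
No y-transition from 1, 2, 3, 4, 11.
Union after reading y: {10}.
Now take the ε-closure:
From 10 via ε: add 2.
From 2 via ε: add 1, 3.
From 1 via ε: add 7.
From 3 via ε: add 11.
From 11 via ε: add 4.
No new states can be added; the closed set is {1, 2, 3, 4, 7, 10, 11}.

{1, 2, 3, 4, 7, 10, 11}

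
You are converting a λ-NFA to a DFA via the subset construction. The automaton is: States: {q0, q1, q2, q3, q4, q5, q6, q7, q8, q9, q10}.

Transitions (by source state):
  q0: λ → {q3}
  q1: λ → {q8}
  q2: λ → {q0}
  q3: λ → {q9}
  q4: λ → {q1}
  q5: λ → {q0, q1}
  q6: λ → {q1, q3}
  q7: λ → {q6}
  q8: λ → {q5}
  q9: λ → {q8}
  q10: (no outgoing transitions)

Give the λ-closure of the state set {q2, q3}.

{q0, q1, q2, q3, q5, q8, q9}

Start with {q2, q3}.
From q2 via λ: add q0.
From q3 via λ: add q9.
From q9 via λ: add q8.
From q8 via λ: add q5.
From q5 via λ: add q1.
No new states can be added; the closed set is {q0, q1, q2, q3, q5, q8, q9}.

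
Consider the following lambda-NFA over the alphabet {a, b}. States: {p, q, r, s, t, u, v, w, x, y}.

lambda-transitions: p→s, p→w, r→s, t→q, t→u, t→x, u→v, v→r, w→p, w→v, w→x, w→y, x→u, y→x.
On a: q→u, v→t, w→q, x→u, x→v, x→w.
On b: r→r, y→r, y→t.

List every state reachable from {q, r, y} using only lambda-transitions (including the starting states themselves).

{q, r, s, u, v, x, y}

Start with {q, r, y}.
From r via lambda: add s.
From y via lambda: add x.
From x via lambda: add u.
From u via lambda: add v.
No new states can be added; the closed set is {q, r, s, u, v, x, y}.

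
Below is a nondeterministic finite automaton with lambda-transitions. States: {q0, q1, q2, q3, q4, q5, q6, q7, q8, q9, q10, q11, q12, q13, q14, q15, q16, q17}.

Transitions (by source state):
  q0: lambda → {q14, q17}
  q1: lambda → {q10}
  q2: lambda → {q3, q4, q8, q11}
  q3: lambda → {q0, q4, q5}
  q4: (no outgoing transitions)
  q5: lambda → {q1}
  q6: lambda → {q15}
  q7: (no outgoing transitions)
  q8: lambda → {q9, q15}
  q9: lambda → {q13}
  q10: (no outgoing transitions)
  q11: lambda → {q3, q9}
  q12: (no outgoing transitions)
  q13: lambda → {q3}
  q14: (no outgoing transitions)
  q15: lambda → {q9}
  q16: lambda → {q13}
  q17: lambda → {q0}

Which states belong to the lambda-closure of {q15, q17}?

Start with {q15, q17}.
From q15 via lambda: add q9.
From q17 via lambda: add q0.
From q0 via lambda: add q14.
From q9 via lambda: add q13.
From q13 via lambda: add q3.
From q3 via lambda: add q4, q5.
From q5 via lambda: add q1.
From q1 via lambda: add q10.
No new states can be added; the closed set is {q0, q1, q3, q4, q5, q9, q10, q13, q14, q15, q17}.

{q0, q1, q3, q4, q5, q9, q10, q13, q14, q15, q17}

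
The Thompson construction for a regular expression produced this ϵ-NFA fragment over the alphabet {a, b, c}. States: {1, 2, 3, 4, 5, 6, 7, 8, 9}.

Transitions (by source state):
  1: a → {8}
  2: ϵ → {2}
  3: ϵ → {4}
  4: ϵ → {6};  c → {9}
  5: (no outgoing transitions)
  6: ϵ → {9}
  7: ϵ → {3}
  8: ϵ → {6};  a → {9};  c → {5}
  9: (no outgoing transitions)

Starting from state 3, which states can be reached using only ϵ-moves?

{3, 4, 6, 9}

Start with {3}.
From 3 via ϵ: add 4.
From 4 via ϵ: add 6.
From 6 via ϵ: add 9.
No new states can be added; the closed set is {3, 4, 6, 9}.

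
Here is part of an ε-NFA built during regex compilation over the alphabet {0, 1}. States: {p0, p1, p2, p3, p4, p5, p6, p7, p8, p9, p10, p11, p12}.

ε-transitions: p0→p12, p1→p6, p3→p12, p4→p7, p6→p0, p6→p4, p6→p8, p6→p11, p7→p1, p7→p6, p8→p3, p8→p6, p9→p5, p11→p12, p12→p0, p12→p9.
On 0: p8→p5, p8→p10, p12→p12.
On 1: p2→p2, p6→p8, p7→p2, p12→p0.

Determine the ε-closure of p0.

{p0, p5, p9, p12}

Start with {p0}.
From p0 via ε: add p12.
From p12 via ε: add p9.
From p9 via ε: add p5.
No new states can be added; the closed set is {p0, p5, p9, p12}.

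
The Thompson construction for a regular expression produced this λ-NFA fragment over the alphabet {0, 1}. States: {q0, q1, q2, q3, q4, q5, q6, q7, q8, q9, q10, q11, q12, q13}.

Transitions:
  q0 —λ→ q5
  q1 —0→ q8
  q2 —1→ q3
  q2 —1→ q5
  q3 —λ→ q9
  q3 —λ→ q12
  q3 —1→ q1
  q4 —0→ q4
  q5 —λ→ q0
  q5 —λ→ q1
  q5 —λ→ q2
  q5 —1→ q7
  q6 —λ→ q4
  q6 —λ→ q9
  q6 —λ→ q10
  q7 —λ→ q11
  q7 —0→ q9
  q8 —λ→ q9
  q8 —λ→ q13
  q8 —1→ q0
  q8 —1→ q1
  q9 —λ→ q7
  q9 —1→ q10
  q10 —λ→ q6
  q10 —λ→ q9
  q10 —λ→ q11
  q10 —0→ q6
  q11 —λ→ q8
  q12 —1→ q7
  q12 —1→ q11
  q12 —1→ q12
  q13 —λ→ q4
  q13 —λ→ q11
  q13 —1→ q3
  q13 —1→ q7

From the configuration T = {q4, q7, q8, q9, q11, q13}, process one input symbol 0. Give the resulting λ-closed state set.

{q4, q7, q8, q9, q11, q13}

q4 on 0 → {q4}.
q7 on 0 → {q9}.
No 0-transition from q8, q9, q11, q13.
Union after reading 0: {q4, q9}.
Now take the λ-closure:
From q9 via λ: add q7.
From q7 via λ: add q11.
From q11 via λ: add q8.
From q8 via λ: add q13.
No new states can be added; the closed set is {q4, q7, q8, q9, q11, q13}.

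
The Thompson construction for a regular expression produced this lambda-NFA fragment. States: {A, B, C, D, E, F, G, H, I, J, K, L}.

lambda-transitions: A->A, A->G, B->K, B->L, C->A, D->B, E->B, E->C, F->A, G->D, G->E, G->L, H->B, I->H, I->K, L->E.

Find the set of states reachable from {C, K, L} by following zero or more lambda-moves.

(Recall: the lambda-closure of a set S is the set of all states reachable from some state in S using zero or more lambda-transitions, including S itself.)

Start with {C, K, L}.
From C via lambda: add A.
From L via lambda: add E.
From A via lambda: add G.
From E via lambda: add B.
From G via lambda: add D.
No new states can be added; the closed set is {A, B, C, D, E, G, K, L}.

{A, B, C, D, E, G, K, L}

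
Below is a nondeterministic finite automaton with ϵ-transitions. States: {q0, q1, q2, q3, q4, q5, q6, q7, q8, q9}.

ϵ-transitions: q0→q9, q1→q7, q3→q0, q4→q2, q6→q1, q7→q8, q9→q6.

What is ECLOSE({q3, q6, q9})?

Start with {q3, q6, q9}.
From q3 via ϵ: add q0.
From q6 via ϵ: add q1.
From q1 via ϵ: add q7.
From q7 via ϵ: add q8.
No new states can be added; the closed set is {q0, q1, q3, q6, q7, q8, q9}.

{q0, q1, q3, q6, q7, q8, q9}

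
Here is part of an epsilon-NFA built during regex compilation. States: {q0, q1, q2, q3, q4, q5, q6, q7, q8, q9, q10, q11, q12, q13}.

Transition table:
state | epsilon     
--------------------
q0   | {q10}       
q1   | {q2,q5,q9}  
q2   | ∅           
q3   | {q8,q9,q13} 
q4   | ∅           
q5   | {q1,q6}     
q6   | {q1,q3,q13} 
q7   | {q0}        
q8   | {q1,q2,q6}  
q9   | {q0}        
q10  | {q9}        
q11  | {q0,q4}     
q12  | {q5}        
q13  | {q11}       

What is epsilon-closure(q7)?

{q0, q7, q9, q10}

Start with {q7}.
From q7 via epsilon: add q0.
From q0 via epsilon: add q10.
From q10 via epsilon: add q9.
No new states can be added; the closed set is {q0, q7, q9, q10}.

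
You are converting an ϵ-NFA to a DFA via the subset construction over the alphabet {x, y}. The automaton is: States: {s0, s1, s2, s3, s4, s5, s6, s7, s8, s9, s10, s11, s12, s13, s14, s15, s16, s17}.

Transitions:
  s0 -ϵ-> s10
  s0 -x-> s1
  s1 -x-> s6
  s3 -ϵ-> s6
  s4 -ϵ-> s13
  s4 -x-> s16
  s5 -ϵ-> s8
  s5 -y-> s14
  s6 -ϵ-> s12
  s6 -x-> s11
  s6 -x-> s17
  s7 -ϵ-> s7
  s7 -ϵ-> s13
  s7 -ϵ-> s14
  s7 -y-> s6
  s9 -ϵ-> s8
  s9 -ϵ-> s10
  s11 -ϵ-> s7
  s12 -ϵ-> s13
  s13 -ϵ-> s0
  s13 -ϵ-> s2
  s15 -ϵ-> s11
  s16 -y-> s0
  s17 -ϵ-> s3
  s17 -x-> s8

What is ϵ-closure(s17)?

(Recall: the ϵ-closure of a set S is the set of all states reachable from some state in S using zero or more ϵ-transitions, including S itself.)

{s0, s2, s3, s6, s10, s12, s13, s17}

Start with {s17}.
From s17 via ϵ: add s3.
From s3 via ϵ: add s6.
From s6 via ϵ: add s12.
From s12 via ϵ: add s13.
From s13 via ϵ: add s0, s2.
From s0 via ϵ: add s10.
No new states can be added; the closed set is {s0, s2, s3, s6, s10, s12, s13, s17}.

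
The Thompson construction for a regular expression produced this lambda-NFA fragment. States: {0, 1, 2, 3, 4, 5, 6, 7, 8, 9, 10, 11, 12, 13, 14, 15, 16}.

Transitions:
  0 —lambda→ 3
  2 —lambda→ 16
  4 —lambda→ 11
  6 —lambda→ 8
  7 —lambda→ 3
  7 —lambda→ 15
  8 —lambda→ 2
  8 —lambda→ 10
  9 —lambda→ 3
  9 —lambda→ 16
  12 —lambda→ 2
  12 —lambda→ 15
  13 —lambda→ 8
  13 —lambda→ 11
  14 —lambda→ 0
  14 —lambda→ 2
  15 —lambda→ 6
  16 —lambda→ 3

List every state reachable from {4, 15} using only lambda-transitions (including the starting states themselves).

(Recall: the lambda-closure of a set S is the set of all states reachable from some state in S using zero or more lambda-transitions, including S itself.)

{2, 3, 4, 6, 8, 10, 11, 15, 16}

Start with {4, 15}.
From 4 via lambda: add 11.
From 15 via lambda: add 6.
From 6 via lambda: add 8.
From 8 via lambda: add 2, 10.
From 2 via lambda: add 16.
From 16 via lambda: add 3.
No new states can be added; the closed set is {2, 3, 4, 6, 8, 10, 11, 15, 16}.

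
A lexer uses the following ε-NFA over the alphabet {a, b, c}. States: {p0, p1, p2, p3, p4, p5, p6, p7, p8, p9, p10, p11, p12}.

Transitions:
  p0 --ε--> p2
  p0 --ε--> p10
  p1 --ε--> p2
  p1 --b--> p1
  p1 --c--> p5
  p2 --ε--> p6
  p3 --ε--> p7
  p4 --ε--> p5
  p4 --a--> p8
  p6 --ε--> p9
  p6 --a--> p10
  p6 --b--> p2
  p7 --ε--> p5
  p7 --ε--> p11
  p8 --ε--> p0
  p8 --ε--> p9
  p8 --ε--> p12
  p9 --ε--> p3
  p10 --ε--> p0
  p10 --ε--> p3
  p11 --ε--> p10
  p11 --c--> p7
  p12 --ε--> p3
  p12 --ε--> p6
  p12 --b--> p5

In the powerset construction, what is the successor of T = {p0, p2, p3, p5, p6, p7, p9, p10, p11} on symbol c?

p11 on c → {p7}.
No c-transition from p0, p2, p3, p5, p6, p7, p9, p10.
Union after reading c: {p7}.
Now take the ε-closure:
From p7 via ε: add p5, p11.
From p11 via ε: add p10.
From p10 via ε: add p0, p3.
From p0 via ε: add p2.
From p2 via ε: add p6.
From p6 via ε: add p9.
No new states can be added; the closed set is {p0, p2, p3, p5, p6, p7, p9, p10, p11}.

{p0, p2, p3, p5, p6, p7, p9, p10, p11}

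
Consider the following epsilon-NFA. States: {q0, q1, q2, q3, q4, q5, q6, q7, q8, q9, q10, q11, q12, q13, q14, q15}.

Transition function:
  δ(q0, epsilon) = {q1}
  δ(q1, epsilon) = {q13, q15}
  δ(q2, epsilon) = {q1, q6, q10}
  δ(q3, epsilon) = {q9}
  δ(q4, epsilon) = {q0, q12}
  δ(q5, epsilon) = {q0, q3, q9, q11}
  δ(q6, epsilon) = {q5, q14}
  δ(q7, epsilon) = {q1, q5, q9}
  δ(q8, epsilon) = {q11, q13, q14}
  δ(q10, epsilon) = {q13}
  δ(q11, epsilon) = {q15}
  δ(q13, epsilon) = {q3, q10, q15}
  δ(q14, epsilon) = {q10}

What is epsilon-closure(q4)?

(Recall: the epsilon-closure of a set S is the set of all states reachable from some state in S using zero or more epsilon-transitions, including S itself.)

Start with {q4}.
From q4 via epsilon: add q0, q12.
From q0 via epsilon: add q1.
From q1 via epsilon: add q13, q15.
From q13 via epsilon: add q3, q10.
From q3 via epsilon: add q9.
No new states can be added; the closed set is {q0, q1, q3, q4, q9, q10, q12, q13, q15}.

{q0, q1, q3, q4, q9, q10, q12, q13, q15}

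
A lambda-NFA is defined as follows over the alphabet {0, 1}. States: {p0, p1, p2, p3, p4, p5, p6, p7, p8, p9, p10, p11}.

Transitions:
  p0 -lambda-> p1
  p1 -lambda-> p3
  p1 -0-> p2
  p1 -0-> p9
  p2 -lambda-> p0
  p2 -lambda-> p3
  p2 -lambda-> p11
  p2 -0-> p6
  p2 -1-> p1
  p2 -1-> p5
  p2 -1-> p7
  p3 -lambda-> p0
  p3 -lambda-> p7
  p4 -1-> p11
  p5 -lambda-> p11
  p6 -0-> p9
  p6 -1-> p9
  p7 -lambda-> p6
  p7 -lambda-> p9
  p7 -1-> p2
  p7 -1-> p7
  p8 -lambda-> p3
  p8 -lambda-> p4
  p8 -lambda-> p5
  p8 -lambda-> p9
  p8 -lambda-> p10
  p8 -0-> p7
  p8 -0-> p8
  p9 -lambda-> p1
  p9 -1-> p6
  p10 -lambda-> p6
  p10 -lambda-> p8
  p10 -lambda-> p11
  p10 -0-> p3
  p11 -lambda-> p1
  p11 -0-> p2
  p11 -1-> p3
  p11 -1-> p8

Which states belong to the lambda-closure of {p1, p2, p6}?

{p0, p1, p2, p3, p6, p7, p9, p11}

Start with {p1, p2, p6}.
From p1 via lambda: add p3.
From p2 via lambda: add p0, p11.
From p3 via lambda: add p7.
From p7 via lambda: add p9.
No new states can be added; the closed set is {p0, p1, p2, p3, p6, p7, p9, p11}.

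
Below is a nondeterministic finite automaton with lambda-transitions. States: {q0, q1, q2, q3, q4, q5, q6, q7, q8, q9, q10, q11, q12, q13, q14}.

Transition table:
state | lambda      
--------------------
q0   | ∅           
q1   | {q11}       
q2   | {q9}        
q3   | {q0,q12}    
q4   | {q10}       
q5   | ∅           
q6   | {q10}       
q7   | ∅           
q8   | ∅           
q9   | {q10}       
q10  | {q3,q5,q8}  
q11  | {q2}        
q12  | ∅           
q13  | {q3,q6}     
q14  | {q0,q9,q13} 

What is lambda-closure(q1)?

{q0, q1, q2, q3, q5, q8, q9, q10, q11, q12}

Start with {q1}.
From q1 via lambda: add q11.
From q11 via lambda: add q2.
From q2 via lambda: add q9.
From q9 via lambda: add q10.
From q10 via lambda: add q3, q5, q8.
From q3 via lambda: add q0, q12.
No new states can be added; the closed set is {q0, q1, q2, q3, q5, q8, q9, q10, q11, q12}.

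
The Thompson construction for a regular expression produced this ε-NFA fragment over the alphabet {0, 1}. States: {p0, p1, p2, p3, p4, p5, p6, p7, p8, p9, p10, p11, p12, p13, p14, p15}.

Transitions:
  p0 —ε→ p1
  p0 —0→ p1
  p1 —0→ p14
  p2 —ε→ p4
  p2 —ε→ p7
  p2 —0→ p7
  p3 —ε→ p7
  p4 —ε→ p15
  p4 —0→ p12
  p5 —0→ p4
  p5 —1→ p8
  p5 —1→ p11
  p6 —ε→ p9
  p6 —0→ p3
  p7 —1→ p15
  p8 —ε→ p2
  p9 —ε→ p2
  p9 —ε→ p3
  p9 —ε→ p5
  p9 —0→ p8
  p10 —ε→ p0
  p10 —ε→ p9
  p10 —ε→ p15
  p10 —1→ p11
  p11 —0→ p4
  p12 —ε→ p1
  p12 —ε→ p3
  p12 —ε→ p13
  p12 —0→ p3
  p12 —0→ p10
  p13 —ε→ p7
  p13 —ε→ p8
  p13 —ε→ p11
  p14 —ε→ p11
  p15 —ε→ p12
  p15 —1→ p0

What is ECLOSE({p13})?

Start with {p13}.
From p13 via ε: add p7, p8, p11.
From p8 via ε: add p2.
From p2 via ε: add p4.
From p4 via ε: add p15.
From p15 via ε: add p12.
From p12 via ε: add p1, p3.
No new states can be added; the closed set is {p1, p2, p3, p4, p7, p8, p11, p12, p13, p15}.

{p1, p2, p3, p4, p7, p8, p11, p12, p13, p15}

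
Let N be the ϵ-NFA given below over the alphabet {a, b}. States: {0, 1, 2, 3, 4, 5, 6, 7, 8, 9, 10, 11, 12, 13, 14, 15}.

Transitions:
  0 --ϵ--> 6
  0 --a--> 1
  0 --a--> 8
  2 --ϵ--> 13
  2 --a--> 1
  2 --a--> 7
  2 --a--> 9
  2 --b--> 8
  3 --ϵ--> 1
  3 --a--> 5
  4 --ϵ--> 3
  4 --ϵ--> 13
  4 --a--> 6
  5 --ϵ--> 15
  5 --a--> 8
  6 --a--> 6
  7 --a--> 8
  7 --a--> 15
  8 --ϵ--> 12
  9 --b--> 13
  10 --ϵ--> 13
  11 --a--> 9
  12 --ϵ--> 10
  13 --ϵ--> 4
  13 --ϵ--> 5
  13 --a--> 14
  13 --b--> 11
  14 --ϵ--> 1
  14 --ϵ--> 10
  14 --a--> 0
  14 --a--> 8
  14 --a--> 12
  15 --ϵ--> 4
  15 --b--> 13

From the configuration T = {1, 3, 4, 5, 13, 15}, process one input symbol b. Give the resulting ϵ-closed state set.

{1, 3, 4, 5, 11, 13, 15}

13 on b → {11}.
15 on b → {13}.
No b-transition from 1, 3, 4, 5.
Union after reading b: {11, 13}.
Now take the ϵ-closure:
From 13 via ϵ: add 4, 5.
From 4 via ϵ: add 3.
From 5 via ϵ: add 15.
From 3 via ϵ: add 1.
No new states can be added; the closed set is {1, 3, 4, 5, 11, 13, 15}.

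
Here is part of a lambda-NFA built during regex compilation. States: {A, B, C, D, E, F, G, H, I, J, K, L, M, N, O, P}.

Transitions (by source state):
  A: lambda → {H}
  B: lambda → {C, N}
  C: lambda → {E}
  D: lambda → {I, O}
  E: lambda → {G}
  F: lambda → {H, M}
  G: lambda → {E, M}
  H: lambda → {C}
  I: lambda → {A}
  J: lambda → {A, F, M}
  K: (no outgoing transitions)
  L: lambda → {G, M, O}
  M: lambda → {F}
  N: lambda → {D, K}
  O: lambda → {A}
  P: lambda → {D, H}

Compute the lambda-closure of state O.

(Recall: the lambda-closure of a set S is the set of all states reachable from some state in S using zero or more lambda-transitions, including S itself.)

{A, C, E, F, G, H, M, O}

Start with {O}.
From O via lambda: add A.
From A via lambda: add H.
From H via lambda: add C.
From C via lambda: add E.
From E via lambda: add G.
From G via lambda: add M.
From M via lambda: add F.
No new states can be added; the closed set is {A, C, E, F, G, H, M, O}.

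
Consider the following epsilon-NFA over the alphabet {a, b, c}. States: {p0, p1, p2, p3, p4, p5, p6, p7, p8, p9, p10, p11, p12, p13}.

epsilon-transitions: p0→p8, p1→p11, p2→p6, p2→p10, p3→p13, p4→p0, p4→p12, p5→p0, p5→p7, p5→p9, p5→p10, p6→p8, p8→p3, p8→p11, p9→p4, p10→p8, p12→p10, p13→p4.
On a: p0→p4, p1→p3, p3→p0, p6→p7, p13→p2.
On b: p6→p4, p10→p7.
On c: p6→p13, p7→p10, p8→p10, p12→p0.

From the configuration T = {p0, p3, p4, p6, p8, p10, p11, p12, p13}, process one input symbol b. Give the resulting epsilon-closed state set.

{p0, p3, p4, p7, p8, p10, p11, p12, p13}

p6 on b → {p4}.
p10 on b → {p7}.
No b-transition from p0, p3, p4, p8, p11, p12, p13.
Union after reading b: {p4, p7}.
Now take the epsilon-closure:
From p4 via epsilon: add p0, p12.
From p0 via epsilon: add p8.
From p12 via epsilon: add p10.
From p8 via epsilon: add p3, p11.
From p3 via epsilon: add p13.
No new states can be added; the closed set is {p0, p3, p4, p7, p8, p10, p11, p12, p13}.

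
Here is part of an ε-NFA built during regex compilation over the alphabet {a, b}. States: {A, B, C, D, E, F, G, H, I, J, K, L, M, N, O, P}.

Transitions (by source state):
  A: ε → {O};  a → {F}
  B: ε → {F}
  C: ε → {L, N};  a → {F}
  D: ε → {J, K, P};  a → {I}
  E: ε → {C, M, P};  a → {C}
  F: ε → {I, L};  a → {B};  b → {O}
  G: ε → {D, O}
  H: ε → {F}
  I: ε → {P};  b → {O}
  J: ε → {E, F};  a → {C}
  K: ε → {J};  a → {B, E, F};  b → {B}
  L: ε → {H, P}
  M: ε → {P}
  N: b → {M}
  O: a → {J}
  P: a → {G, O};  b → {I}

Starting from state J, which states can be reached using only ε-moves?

{C, E, F, H, I, J, L, M, N, P}

Start with {J}.
From J via ε: add E, F.
From E via ε: add C, M, P.
From F via ε: add I, L.
From C via ε: add N.
From L via ε: add H.
No new states can be added; the closed set is {C, E, F, H, I, J, L, M, N, P}.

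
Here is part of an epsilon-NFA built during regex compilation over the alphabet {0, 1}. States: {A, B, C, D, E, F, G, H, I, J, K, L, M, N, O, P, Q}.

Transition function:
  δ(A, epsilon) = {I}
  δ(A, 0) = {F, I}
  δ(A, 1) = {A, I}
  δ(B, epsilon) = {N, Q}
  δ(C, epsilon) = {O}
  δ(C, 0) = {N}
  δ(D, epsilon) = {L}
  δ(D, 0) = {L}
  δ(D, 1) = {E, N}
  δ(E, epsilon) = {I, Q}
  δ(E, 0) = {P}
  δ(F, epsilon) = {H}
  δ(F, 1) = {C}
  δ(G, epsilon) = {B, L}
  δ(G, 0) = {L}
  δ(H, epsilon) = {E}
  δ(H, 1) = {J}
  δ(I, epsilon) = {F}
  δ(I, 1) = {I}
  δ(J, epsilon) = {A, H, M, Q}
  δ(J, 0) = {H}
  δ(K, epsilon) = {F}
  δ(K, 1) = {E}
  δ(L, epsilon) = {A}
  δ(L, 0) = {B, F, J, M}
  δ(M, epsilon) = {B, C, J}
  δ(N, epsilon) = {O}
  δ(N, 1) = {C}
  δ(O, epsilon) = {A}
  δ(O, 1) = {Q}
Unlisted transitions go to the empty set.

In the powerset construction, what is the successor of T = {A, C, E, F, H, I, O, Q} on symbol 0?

A on 0 → {F, I}.
C on 0 → {N}.
E on 0 → {P}.
No 0-transition from F, H, I, O, Q.
Union after reading 0: {F, I, N, P}.
Now take the epsilon-closure:
From F via epsilon: add H.
From N via epsilon: add O.
From H via epsilon: add E.
From O via epsilon: add A.
From E via epsilon: add Q.
No new states can be added; the closed set is {A, E, F, H, I, N, O, P, Q}.

{A, E, F, H, I, N, O, P, Q}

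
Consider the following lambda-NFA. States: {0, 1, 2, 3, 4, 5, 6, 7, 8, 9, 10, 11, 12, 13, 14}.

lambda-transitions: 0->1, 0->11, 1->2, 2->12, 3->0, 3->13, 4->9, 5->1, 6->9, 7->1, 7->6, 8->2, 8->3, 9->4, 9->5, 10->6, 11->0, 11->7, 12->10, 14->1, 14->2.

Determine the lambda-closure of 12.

{1, 2, 4, 5, 6, 9, 10, 12}

Start with {12}.
From 12 via lambda: add 10.
From 10 via lambda: add 6.
From 6 via lambda: add 9.
From 9 via lambda: add 4, 5.
From 5 via lambda: add 1.
From 1 via lambda: add 2.
No new states can be added; the closed set is {1, 2, 4, 5, 6, 9, 10, 12}.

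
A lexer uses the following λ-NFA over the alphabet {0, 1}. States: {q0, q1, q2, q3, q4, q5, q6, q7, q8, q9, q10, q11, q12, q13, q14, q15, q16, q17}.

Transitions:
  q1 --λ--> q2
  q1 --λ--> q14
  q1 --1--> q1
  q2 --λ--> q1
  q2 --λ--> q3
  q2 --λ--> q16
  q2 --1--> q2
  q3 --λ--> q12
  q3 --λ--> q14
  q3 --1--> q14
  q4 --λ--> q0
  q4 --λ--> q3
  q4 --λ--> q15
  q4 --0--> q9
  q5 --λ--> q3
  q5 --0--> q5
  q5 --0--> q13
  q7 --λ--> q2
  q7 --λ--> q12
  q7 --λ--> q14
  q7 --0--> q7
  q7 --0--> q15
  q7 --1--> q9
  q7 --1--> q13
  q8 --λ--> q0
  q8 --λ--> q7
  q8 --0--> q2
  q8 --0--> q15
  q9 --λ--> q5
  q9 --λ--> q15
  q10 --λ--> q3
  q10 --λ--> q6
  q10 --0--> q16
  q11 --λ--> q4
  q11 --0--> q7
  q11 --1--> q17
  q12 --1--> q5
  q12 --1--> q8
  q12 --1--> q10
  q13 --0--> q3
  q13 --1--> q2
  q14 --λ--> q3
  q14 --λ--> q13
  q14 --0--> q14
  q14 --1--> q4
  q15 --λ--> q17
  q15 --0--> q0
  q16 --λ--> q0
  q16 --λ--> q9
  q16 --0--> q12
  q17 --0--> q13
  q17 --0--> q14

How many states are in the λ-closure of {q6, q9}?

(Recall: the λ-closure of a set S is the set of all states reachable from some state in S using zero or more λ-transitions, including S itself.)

Start with {q6, q9}.
From q9 via λ: add q5, q15.
From q5 via λ: add q3.
From q15 via λ: add q17.
From q3 via λ: add q12, q14.
From q14 via λ: add q13.
λ-closure = {q3, q5, q6, q9, q12, q13, q14, q15, q17}, which has 9 states.

9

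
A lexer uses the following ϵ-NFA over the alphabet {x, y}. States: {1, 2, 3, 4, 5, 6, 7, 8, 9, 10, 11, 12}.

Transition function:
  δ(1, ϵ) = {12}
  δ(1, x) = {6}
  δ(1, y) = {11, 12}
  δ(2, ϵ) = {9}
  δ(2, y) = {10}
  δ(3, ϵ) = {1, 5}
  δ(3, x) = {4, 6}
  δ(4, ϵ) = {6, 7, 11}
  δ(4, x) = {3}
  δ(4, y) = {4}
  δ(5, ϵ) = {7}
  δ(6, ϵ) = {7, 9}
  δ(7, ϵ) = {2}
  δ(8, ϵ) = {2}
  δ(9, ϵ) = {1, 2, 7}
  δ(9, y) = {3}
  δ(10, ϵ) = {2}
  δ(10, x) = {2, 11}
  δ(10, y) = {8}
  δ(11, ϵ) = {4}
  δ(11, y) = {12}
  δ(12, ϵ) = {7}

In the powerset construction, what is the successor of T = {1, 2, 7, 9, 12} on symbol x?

1 on x → {6}.
No x-transition from 2, 7, 9, 12.
Union after reading x: {6}.
Now take the ϵ-closure:
From 6 via ϵ: add 7, 9.
From 7 via ϵ: add 2.
From 9 via ϵ: add 1.
From 1 via ϵ: add 12.
No new states can be added; the closed set is {1, 2, 6, 7, 9, 12}.

{1, 2, 6, 7, 9, 12}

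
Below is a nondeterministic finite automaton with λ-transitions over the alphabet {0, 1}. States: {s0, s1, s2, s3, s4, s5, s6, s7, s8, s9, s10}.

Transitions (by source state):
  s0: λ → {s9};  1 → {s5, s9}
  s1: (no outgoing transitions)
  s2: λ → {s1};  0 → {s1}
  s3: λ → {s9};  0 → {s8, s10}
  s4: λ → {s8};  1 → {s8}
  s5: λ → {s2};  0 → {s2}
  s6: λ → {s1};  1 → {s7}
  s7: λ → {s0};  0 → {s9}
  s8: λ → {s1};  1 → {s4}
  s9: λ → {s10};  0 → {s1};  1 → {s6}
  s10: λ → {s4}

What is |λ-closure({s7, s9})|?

7

Start with {s7, s9}.
From s7 via λ: add s0.
From s9 via λ: add s10.
From s10 via λ: add s4.
From s4 via λ: add s8.
From s8 via λ: add s1.
λ-closure = {s0, s1, s4, s7, s8, s9, s10}, which has 7 states.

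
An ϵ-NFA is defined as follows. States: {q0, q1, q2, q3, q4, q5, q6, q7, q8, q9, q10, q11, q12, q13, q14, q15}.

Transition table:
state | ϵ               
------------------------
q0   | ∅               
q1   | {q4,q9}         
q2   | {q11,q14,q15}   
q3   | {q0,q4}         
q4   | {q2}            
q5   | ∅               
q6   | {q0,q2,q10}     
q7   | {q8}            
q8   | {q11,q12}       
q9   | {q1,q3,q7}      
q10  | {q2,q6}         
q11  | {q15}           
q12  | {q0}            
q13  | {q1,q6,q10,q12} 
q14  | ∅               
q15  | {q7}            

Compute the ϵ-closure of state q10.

Start with {q10}.
From q10 via ϵ: add q2, q6.
From q2 via ϵ: add q11, q14, q15.
From q6 via ϵ: add q0.
From q15 via ϵ: add q7.
From q7 via ϵ: add q8.
From q8 via ϵ: add q12.
No new states can be added; the closed set is {q0, q2, q6, q7, q8, q10, q11, q12, q14, q15}.

{q0, q2, q6, q7, q8, q10, q11, q12, q14, q15}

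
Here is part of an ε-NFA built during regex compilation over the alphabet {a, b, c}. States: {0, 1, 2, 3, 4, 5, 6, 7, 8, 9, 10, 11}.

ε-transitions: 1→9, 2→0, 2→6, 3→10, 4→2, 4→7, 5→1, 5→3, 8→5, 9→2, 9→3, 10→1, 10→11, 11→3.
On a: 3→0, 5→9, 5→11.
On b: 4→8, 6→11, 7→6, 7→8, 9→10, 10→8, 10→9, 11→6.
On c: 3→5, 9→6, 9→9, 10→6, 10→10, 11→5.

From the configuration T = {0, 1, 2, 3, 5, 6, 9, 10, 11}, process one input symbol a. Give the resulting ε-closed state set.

3 on a → {0}.
5 on a → {9, 11}.
No a-transition from 0, 1, 2, 6, 9, 10, 11.
Union after reading a: {0, 9, 11}.
Now take the ε-closure:
From 9 via ε: add 2, 3.
From 2 via ε: add 6.
From 3 via ε: add 10.
From 10 via ε: add 1.
No new states can be added; the closed set is {0, 1, 2, 3, 6, 9, 10, 11}.

{0, 1, 2, 3, 6, 9, 10, 11}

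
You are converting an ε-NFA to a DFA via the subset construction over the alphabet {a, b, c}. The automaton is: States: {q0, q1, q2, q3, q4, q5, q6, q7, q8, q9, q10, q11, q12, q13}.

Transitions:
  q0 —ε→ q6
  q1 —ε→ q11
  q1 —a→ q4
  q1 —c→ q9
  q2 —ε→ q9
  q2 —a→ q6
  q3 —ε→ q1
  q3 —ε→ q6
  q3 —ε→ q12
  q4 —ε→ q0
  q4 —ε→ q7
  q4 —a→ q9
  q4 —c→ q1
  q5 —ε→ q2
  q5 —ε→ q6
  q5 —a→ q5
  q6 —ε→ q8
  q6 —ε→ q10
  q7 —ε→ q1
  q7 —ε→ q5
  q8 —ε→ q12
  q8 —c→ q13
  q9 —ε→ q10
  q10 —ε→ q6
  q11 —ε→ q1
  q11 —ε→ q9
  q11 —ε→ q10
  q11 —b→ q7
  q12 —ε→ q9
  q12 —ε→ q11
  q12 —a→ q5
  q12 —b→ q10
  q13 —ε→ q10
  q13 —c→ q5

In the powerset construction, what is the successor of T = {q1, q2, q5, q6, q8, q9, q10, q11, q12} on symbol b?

q11 on b → {q7}.
q12 on b → {q10}.
No b-transition from q1, q2, q5, q6, q8, q9, q10.
Union after reading b: {q7, q10}.
Now take the ε-closure:
From q7 via ε: add q1, q5.
From q10 via ε: add q6.
From q1 via ε: add q11.
From q5 via ε: add q2.
From q6 via ε: add q8.
From q2 via ε: add q9.
From q8 via ε: add q12.
No new states can be added; the closed set is {q1, q2, q5, q6, q7, q8, q9, q10, q11, q12}.

{q1, q2, q5, q6, q7, q8, q9, q10, q11, q12}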